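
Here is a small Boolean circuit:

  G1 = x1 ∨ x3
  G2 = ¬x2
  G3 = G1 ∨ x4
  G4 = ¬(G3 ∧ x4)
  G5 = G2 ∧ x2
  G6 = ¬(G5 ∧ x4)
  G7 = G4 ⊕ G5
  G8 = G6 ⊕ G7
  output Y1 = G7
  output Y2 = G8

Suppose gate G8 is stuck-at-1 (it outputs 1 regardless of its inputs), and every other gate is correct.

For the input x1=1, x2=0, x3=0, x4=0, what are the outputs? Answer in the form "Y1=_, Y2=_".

Propagate with G8 forced: G1=1, G2=1, G3=1, G4=1, G5=0, G6=1, G7=1, G8=1 [stuck-at-1].
So the outputs are Y1=1, Y2=1. (Without the fault they would be Y1=1, Y2=0.)

Y1=1, Y2=1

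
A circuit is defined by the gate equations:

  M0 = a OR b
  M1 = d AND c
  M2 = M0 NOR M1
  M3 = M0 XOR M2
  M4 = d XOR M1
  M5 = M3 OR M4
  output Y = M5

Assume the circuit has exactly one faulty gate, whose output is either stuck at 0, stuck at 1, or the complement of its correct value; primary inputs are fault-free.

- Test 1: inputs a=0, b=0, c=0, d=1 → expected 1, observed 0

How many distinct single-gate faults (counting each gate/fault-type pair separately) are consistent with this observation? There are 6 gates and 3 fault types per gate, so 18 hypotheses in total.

Fault-free: M0=0, M1=0, M2=1, M3=1, M4=1, M5=1 → 1. Observed 0.
  M0: none of the 3 fault types match ✗
  M1: stuck-at-1, inverted output ✓; others ✗
  M2: none of the 3 fault types match ✗
  M3: none of the 3 fault types match ✗
  M4: none of the 3 fault types match ✗
  M5: stuck-at-0, inverted output ✓; others ✗
Consistent faults: {M1 stuck-at-1, M1 inverted output, M5 stuck-at-0, M5 inverted output} — 4 in all.

4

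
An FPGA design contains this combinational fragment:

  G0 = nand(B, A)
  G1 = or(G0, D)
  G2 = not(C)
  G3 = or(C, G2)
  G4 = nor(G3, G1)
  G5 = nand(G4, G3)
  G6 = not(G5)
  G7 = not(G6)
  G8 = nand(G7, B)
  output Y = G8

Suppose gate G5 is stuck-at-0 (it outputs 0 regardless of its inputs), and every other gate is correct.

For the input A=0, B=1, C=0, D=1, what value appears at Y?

1

Propagate with G5 forced: G0=1, G1=1, G2=1, G3=1, G4=0, G5=0 [stuck-at-0], G6=1, G7=0, G8=1.
So Y = 1. (Without the fault it would be 0.)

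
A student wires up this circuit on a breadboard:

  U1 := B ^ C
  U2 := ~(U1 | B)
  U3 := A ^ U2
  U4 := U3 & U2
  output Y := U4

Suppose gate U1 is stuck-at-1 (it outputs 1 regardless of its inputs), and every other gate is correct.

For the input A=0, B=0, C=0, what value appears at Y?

0

Propagate with U1 forced: U1=1 [stuck-at-1], U2=0, U3=0, U4=0.
So Y = 0. (Without the fault it would be 1.)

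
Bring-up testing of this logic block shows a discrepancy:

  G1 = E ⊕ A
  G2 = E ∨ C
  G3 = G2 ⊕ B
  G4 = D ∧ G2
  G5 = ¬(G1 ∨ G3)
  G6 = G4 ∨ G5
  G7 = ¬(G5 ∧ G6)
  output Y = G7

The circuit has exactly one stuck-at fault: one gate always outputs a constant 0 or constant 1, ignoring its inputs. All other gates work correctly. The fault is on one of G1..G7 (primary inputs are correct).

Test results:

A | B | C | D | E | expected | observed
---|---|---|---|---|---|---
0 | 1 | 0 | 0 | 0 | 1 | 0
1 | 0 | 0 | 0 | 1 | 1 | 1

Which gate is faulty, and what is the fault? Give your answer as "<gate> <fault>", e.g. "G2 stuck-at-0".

G2 stuck-at-1

Fault-free values for test 1 (A=0, B=1, C=0, D=0, E=0): G1=0, G2=0, G3=1, G4=0, G5=0, G6=0, G7=1, giving Y=1. Observed 0.
Test 1: faults giving observed 0 are {G2 stuck-at-1, G3 stuck-at-0, G5 stuck-at-1, G7 stuck-at-0}.
Test 2 (A=1, B=0, C=0, D=0, E=1): fault-free G1=0, G2=1, G3=1, G4=0, G5=0, G6=0, G7=1 → 1; observed 1. Eliminates G3 stuck-at-0, G5 stuck-at-1, G7 stuck-at-0.
Only G2 stuck-at-1 is consistent with every test.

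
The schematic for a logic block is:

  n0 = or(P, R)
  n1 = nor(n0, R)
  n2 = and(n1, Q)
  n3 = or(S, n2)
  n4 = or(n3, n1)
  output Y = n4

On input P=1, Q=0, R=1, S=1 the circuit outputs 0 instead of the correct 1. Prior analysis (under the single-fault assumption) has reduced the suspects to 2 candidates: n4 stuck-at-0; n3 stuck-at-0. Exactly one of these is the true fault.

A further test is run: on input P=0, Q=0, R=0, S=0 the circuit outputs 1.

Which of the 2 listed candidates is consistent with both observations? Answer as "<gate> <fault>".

n3 stuck-at-0

Evaluate each candidate on input P=0, Q=0, R=0, S=0:
  n4 stuck-at-0: n0=0, n1=1, n2=0, n3=0, n4=0 [stuck-at-0] → 0 — eliminated
  n3 stuck-at-0: n0=0, n1=1, n2=0, n3=0 [stuck-at-0], n4=1 → 1 — matches
Only n3 stuck-at-0 reproduces the observed 1.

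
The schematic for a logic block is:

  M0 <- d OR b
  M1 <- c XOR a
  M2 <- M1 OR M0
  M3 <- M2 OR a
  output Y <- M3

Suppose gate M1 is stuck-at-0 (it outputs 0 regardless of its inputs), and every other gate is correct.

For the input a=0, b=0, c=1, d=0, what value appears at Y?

Propagate with M1 forced: M0=0, M1=0 [stuck-at-0], M2=0, M3=0.
So Y = 0. (Without the fault it would be 1.)

0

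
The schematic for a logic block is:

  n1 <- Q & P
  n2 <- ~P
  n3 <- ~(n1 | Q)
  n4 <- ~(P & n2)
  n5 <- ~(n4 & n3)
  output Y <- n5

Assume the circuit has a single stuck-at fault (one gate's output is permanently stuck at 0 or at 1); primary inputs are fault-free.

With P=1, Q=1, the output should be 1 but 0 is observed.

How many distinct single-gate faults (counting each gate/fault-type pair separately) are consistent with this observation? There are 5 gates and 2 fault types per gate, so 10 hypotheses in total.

2

Fault-free: n1=1, n2=0, n3=0, n4=1, n5=1 → 1. Observed 0.
  n1 stuck-at-0: output 1 ✗
  n1 stuck-at-1: output 1 ✗
  n2 stuck-at-0: output 1 ✗
  n2 stuck-at-1: output 1 ✗
  n3 stuck-at-0: output 1 ✗
  n3 stuck-at-1: output 0 ✓
  n4 stuck-at-0: output 1 ✗
  n4 stuck-at-1: output 1 ✗
  n5 stuck-at-0: output 0 ✓
  n5 stuck-at-1: output 1 ✗
Consistent faults: {n3 stuck-at-1, n5 stuck-at-0} — 2 in all.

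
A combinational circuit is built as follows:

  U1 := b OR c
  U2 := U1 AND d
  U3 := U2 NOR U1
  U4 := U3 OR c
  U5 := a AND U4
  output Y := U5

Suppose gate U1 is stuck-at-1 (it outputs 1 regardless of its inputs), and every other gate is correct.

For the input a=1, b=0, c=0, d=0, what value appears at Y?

Propagate with U1 forced: U1=1 [stuck-at-1], U2=0, U3=0, U4=0, U5=0.
So Y = 0. (Without the fault it would be 1.)

0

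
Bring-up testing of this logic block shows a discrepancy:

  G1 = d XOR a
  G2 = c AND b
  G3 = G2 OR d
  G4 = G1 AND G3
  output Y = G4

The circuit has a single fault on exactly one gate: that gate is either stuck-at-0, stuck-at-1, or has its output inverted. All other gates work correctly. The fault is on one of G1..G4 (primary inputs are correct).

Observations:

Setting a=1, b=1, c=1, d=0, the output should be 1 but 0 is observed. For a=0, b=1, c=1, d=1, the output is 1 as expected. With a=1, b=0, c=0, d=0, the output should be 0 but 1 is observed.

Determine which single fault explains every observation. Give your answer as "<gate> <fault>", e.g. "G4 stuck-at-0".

G2 inverted output

Fault-free values for test 1 (a=1, b=1, c=1, d=0): G1=1, G2=1, G3=1, G4=1, giving Y=1. Observed 0.
Test 1: faults giving observed 0 are {G1 stuck-at-0, G1 inverted output, G2 stuck-at-0, G2 inverted output, G3 stuck-at-0, G3 inverted output, G4 stuck-at-0, G4 inverted output}.
Test 2 (a=0, b=1, c=1, d=1): fault-free G1=1, G2=1, G3=1, G4=1 → 1; observed 1. Eliminates G1 stuck-at-0, G1 inverted output, G3 stuck-at-0, G3 inverted output, G4 stuck-at-0, G4 inverted output.
Test 3 (a=1, b=0, c=0, d=0): fault-free G1=1, G2=0, G3=0, G4=0 → 0; observed 1. Eliminates G2 stuck-at-0.
Only G2 inverted output is consistent with every test.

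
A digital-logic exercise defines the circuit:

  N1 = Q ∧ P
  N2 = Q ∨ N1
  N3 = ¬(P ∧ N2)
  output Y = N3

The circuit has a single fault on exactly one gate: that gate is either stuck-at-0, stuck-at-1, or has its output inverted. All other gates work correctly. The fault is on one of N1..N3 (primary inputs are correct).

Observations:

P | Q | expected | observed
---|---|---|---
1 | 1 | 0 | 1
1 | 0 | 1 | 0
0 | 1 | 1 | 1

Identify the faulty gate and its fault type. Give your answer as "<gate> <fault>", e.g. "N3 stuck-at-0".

N2 inverted output

Fault-free values for test 1 (P=1, Q=1): N1=1, N2=1, N3=0, giving Y=0. Observed 1.
Test 1: faults giving observed 1 are {N2 stuck-at-0, N2 inverted output, N3 stuck-at-1, N3 inverted output}.
Test 2 (P=1, Q=0): fault-free N1=0, N2=0, N3=1 → 1; observed 0. Eliminates N2 stuck-at-0, N3 stuck-at-1.
Test 3 (P=0, Q=1): fault-free N1=0, N2=1, N3=1 → 1; observed 1. Eliminates N3 inverted output.
Only N2 inverted output is consistent with every test.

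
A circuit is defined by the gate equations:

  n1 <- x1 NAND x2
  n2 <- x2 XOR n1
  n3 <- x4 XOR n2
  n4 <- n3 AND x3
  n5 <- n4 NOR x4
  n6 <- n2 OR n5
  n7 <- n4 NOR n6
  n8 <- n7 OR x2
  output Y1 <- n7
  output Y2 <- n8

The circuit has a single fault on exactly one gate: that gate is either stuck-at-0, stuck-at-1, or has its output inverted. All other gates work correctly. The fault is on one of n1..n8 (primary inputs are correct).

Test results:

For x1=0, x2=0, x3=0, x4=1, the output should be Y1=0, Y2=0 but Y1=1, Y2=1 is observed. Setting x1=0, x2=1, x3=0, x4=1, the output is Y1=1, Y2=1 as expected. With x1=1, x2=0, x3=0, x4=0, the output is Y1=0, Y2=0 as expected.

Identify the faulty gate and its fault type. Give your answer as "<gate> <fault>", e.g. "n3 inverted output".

n2 stuck-at-0

Fault-free values for test 1 (x1=0, x2=0, x3=0, x4=1): n1=1, n2=1, n3=0, n4=0, n5=0, n6=1, n7=0, n8=0, giving Y1=0, Y2=0. Observed Y1=1, Y2=1.
Test 1: faults giving observed Y1=1, Y2=1 are {n1 stuck-at-0, n1 inverted output, n2 stuck-at-0, n2 inverted output, n6 stuck-at-0, n6 inverted output, n7 stuck-at-1, n7 inverted output}.
Test 2 (x1=0, x2=1, x3=0, x4=1): fault-free n1=1, n2=0, n3=1, n4=0, n5=0, n6=0, n7=1, n8=1 → Y1=1, Y2=1; observed Y1=1, Y2=1. Eliminates n1 stuck-at-0, n1 inverted output, n2 inverted output, n6 inverted output, n7 inverted output.
Test 3 (x1=1, x2=0, x3=0, x4=0): fault-free n1=1, n2=1, n3=1, n4=0, n5=1, n6=1, n7=0, n8=0 → Y1=0, Y2=0; observed Y1=0, Y2=0. Eliminates n6 stuck-at-0, n7 stuck-at-1.
Only n2 stuck-at-0 is consistent with every test.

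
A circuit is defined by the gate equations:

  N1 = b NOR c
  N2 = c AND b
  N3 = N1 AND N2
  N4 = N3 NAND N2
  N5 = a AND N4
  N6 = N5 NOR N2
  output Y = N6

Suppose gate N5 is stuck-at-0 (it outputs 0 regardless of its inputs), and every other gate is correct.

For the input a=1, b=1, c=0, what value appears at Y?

Propagate with N5 forced: N1=0, N2=0, N3=0, N4=1, N5=0 [stuck-at-0], N6=1.
So Y = 1. (Without the fault it would be 0.)

1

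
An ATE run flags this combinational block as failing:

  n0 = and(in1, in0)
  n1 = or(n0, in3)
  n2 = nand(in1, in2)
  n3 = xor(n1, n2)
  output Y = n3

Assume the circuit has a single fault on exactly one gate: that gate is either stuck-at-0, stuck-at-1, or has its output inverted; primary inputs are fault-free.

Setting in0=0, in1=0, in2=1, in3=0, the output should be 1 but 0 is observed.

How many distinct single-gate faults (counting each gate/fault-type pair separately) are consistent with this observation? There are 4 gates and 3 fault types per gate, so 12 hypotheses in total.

Fault-free: n0=0, n1=0, n2=1, n3=1 → 1. Observed 0.
  n0 stuck-at-0: output 1 ✗
  n0 stuck-at-1: output 0 ✓
  n0 inverted output: output 0 ✓
  n1 stuck-at-0: output 1 ✗
  n1 stuck-at-1: output 0 ✓
  n1 inverted output: output 0 ✓
  n2 stuck-at-0: output 0 ✓
  n2 stuck-at-1: output 1 ✗
  n2 inverted output: output 0 ✓
  n3 stuck-at-0: output 0 ✓
  n3 stuck-at-1: output 1 ✗
  n3 inverted output: output 0 ✓
Consistent faults: {n0 stuck-at-1, n0 inverted output, n1 stuck-at-1, n1 inverted output, n2 stuck-at-0, n2 inverted output, n3 stuck-at-0, n3 inverted output} — 8 in all.

8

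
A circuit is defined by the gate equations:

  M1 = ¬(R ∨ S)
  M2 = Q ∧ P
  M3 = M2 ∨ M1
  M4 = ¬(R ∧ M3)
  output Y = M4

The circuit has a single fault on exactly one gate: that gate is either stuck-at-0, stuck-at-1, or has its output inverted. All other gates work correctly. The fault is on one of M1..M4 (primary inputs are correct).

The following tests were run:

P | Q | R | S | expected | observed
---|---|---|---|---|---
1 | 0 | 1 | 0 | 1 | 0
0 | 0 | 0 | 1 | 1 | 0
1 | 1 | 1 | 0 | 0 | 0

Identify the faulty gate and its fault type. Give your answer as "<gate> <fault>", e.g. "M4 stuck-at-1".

M4 stuck-at-0

Fault-free values for test 1 (P=1, Q=0, R=1, S=0): M1=0, M2=0, M3=0, M4=1, giving Y=1. Observed 0.
Test 1: faults giving observed 0 are {M1 stuck-at-1, M1 inverted output, M2 stuck-at-1, M2 inverted output, M3 stuck-at-1, M3 inverted output, M4 stuck-at-0, M4 inverted output}.
Test 2 (P=0, Q=0, R=0, S=1): fault-free M1=0, M2=0, M3=0, M4=1 → 1; observed 0. Eliminates M1 stuck-at-1, M1 inverted output, M2 stuck-at-1, M2 inverted output, M3 stuck-at-1, M3 inverted output.
Test 3 (P=1, Q=1, R=1, S=0): fault-free M1=0, M2=1, M3=1, M4=0 → 0; observed 0. Eliminates M4 inverted output.
Only M4 stuck-at-0 is consistent with every test.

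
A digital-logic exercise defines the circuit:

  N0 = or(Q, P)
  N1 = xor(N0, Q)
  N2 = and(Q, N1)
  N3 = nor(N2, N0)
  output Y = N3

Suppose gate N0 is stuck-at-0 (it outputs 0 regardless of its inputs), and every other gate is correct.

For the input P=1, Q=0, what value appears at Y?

Propagate with N0 forced: N0=0 [stuck-at-0], N1=0, N2=0, N3=1.
So Y = 1. (Without the fault it would be 0.)

1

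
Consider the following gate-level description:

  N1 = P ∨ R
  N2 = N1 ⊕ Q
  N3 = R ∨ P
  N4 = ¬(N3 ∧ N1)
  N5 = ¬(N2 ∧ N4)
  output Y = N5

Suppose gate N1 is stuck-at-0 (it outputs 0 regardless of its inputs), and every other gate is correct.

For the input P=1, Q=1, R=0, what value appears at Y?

0

Propagate with N1 forced: N1=0 [stuck-at-0], N2=1, N3=1, N4=1, N5=0.
So Y = 0. (Without the fault it would be 1.)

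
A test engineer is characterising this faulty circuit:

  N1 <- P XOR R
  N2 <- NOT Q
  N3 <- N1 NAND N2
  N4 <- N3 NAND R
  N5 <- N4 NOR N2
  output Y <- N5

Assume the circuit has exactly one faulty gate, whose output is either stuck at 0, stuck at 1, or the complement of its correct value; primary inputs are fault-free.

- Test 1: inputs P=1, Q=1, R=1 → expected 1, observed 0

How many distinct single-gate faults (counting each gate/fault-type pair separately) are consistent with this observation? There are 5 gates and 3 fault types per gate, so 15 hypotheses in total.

8

Fault-free: N1=0, N2=0, N3=1, N4=0, N5=1 → 1. Observed 0.
  N1: none of the 3 fault types match ✗
  N2: stuck-at-1, inverted output ✓; others ✗
  N3: stuck-at-0, inverted output ✓; others ✗
  N4: stuck-at-1, inverted output ✓; others ✗
  N5: stuck-at-0, inverted output ✓; others ✗
Consistent faults: {N2 stuck-at-1, N2 inverted output, N3 stuck-at-0, N3 inverted output, N4 stuck-at-1, N4 inverted output, N5 stuck-at-0, N5 inverted output} — 8 in all.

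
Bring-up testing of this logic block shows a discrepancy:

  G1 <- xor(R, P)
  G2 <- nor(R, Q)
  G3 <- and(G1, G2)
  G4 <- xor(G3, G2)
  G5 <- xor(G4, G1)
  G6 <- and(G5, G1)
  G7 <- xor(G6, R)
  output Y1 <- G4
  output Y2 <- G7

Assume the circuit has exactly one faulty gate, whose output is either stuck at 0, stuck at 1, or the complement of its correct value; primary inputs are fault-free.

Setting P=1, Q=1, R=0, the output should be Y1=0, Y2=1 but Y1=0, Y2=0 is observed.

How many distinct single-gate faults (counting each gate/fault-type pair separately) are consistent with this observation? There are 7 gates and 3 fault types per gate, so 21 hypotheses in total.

8

Fault-free: G1=1, G2=0, G3=0, G4=0, G5=1, G6=1, G7=1 → Y1=0, Y2=1. Observed Y1=0, Y2=0.
  G1: stuck-at-0, inverted output ✓; others ✗
  G2: none of the 3 fault types match ✗
  G3: none of the 3 fault types match ✗
  G4: none of the 3 fault types match ✗
  G5: stuck-at-0, inverted output ✓; others ✗
  G6: stuck-at-0, inverted output ✓; others ✗
  G7: stuck-at-0, inverted output ✓; others ✗
Consistent faults: {G1 stuck-at-0, G1 inverted output, G5 stuck-at-0, G5 inverted output, G6 stuck-at-0, G6 inverted output, G7 stuck-at-0, G7 inverted output} — 8 in all.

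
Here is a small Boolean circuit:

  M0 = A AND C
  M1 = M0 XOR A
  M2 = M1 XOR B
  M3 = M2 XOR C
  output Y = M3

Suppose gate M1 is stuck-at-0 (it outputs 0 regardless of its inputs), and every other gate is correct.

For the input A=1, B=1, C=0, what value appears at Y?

1

Propagate with M1 forced: M0=0, M1=0 [stuck-at-0], M2=1, M3=1.
So Y = 1. (Without the fault it would be 0.)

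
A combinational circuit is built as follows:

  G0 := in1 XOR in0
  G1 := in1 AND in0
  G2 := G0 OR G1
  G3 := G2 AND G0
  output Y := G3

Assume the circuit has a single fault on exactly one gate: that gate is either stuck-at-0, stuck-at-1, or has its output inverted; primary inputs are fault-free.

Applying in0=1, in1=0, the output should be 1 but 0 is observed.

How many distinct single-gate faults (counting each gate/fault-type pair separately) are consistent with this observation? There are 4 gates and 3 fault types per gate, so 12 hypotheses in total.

Fault-free: G0=1, G1=0, G2=1, G3=1 → 1. Observed 0.
  G0 stuck-at-0: output 0 ✓
  G0 stuck-at-1: output 1 ✗
  G0 inverted output: output 0 ✓
  G1 stuck-at-0: output 1 ✗
  G1 stuck-at-1: output 1 ✗
  G1 inverted output: output 1 ✗
  G2 stuck-at-0: output 0 ✓
  G2 stuck-at-1: output 1 ✗
  G2 inverted output: output 0 ✓
  G3 stuck-at-0: output 0 ✓
  G3 stuck-at-1: output 1 ✗
  G3 inverted output: output 0 ✓
Consistent faults: {G0 stuck-at-0, G0 inverted output, G2 stuck-at-0, G2 inverted output, G3 stuck-at-0, G3 inverted output} — 6 in all.

6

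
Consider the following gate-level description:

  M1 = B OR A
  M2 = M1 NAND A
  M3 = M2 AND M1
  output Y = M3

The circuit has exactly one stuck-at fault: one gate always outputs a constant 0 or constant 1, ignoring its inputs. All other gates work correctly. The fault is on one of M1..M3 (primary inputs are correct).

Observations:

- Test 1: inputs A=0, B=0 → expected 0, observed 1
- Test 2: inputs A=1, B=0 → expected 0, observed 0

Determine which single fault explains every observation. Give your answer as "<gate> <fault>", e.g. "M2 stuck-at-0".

M1 stuck-at-1

Fault-free values for test 1 (A=0, B=0): M1=0, M2=1, M3=0, giving Y=0. Observed 1.
Test 1: faults giving observed 1 are {M1 stuck-at-1, M3 stuck-at-1}.
Test 2 (A=1, B=0): fault-free M1=1, M2=0, M3=0 → 0; observed 0. Eliminates M3 stuck-at-1.
Only M1 stuck-at-1 is consistent with every test.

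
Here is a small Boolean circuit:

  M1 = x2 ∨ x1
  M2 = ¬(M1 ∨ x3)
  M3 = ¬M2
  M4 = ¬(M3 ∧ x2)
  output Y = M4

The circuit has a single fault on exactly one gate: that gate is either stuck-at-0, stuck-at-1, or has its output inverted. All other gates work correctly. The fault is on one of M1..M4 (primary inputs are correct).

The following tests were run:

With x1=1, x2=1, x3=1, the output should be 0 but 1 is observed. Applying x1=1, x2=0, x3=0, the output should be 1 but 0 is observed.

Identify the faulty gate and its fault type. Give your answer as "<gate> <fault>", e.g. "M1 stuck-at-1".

Fault-free values for test 1 (x1=1, x2=1, x3=1): M1=1, M2=0, M3=1, M4=0, giving Y=0. Observed 1.
Test 1: faults giving observed 1 are {M2 stuck-at-1, M2 inverted output, M3 stuck-at-0, M3 inverted output, M4 stuck-at-1, M4 inverted output}.
Test 2 (x1=1, x2=0, x3=0): fault-free M1=1, M2=0, M3=1, M4=1 → 1; observed 0. Eliminates M2 stuck-at-1, M2 inverted output, M3 stuck-at-0, M3 inverted output, M4 stuck-at-1.
Only M4 inverted output is consistent with every test.

M4 inverted output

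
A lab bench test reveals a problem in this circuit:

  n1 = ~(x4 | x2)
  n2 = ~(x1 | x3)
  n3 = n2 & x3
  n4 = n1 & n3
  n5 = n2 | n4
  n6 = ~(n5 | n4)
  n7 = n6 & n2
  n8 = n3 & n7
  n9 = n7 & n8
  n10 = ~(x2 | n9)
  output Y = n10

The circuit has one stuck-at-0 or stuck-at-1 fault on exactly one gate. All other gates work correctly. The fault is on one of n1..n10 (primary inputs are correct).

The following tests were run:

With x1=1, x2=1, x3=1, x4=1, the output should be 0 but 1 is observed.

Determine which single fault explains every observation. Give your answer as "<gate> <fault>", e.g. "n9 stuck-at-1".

Fault-free values for test 1 (x1=1, x2=1, x3=1, x4=1): n1=0, n2=0, n3=0, n4=0, n5=0, n6=1, n7=0, n8=0, n9=0, n10=0, giving Y=0. Observed 1.
Test 1: faults giving observed 1 are {n10 stuck-at-1}.
Only n10 stuck-at-1 is consistent with every test.

n10 stuck-at-1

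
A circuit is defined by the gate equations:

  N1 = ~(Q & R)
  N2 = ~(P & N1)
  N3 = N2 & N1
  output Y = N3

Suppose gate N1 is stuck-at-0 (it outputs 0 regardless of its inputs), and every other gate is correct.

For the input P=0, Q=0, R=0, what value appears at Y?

0

Propagate with N1 forced: N1=0 [stuck-at-0], N2=1, N3=0.
So Y = 0. (Without the fault it would be 1.)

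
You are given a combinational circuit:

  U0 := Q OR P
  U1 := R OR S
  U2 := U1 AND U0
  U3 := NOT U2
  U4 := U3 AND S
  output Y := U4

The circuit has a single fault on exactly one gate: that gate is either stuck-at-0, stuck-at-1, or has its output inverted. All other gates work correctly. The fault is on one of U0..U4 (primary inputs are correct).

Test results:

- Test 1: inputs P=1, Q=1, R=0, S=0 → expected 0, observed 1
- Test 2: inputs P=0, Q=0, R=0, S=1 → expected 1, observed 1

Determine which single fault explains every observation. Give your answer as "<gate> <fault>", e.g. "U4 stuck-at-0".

U4 stuck-at-1

Fault-free values for test 1 (P=1, Q=1, R=0, S=0): U0=1, U1=0, U2=0, U3=1, U4=0, giving Y=0. Observed 1.
Test 1: faults giving observed 1 are {U4 stuck-at-1, U4 inverted output}.
Test 2 (P=0, Q=0, R=0, S=1): fault-free U0=0, U1=1, U2=0, U3=1, U4=1 → 1; observed 1. Eliminates U4 inverted output.
Only U4 stuck-at-1 is consistent with every test.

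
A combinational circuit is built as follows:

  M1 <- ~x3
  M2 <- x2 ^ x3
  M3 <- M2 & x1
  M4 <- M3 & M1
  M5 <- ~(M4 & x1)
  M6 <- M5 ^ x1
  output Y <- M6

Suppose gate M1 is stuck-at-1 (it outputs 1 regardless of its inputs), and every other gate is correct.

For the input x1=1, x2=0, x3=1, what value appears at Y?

Propagate with M1 forced: M1=1 [stuck-at-1], M2=1, M3=1, M4=1, M5=0, M6=1.
So Y = 1. (Without the fault it would be 0.)

1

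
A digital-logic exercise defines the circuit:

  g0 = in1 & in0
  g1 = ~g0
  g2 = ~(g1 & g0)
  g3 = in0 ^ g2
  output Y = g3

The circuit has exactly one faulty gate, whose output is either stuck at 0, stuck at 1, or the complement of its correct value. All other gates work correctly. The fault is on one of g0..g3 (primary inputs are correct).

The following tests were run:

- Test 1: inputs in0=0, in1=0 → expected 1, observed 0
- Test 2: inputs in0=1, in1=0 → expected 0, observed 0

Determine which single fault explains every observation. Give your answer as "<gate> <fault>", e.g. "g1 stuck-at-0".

g3 stuck-at-0

Fault-free values for test 1 (in0=0, in1=0): g0=0, g1=1, g2=1, g3=1, giving Y=1. Observed 0.
Test 1: faults giving observed 0 are {g2 stuck-at-0, g2 inverted output, g3 stuck-at-0, g3 inverted output}.
Test 2 (in0=1, in1=0): fault-free g0=0, g1=1, g2=1, g3=0 → 0; observed 0. Eliminates g2 stuck-at-0, g2 inverted output, g3 inverted output.
Only g3 stuck-at-0 is consistent with every test.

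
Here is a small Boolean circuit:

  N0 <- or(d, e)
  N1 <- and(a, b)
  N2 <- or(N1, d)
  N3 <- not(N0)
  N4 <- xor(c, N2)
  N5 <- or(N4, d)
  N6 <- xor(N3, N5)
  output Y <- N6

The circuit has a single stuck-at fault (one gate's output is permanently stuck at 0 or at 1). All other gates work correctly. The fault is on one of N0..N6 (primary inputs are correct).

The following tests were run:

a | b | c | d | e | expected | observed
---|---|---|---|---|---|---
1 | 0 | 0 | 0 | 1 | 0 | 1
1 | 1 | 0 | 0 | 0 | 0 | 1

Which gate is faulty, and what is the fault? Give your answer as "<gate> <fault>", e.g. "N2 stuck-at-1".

Fault-free values for test 1 (a=1, b=0, c=0, d=0, e=1): N0=1, N1=0, N2=0, N3=0, N4=0, N5=0, N6=0, giving Y=0. Observed 1.
Test 1: faults giving observed 1 are {N0 stuck-at-0, N1 stuck-at-1, N2 stuck-at-1, N3 stuck-at-1, N4 stuck-at-1, N5 stuck-at-1, N6 stuck-at-1}.
Test 2 (a=1, b=1, c=0, d=0, e=0): fault-free N0=0, N1=1, N2=1, N3=1, N4=1, N5=1, N6=0 → 0; observed 1. Eliminates N0 stuck-at-0, N1 stuck-at-1, N2 stuck-at-1, N3 stuck-at-1, N4 stuck-at-1, N5 stuck-at-1.
Only N6 stuck-at-1 is consistent with every test.

N6 stuck-at-1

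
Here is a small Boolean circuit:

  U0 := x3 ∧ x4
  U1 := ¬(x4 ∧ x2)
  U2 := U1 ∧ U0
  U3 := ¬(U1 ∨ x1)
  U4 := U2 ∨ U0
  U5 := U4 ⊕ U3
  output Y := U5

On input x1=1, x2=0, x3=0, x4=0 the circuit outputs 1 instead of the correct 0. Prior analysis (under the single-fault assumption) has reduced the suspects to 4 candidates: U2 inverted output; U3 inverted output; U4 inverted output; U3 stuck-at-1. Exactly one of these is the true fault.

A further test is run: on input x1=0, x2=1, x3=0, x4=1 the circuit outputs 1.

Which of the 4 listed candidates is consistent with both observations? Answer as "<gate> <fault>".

Evaluate each candidate on input x1=0, x2=1, x3=0, x4=1:
  U2 inverted output: U0=0, U1=0, U2=1 [inverted output], U3=1, U4=1, U5=0 → 0 — eliminated
  U3 inverted output: U0=0, U1=0, U2=0, U3=0 [inverted output], U4=0, U5=0 → 0 — eliminated
  U4 inverted output: U0=0, U1=0, U2=0, U3=1, U4=1 [inverted output], U5=0 → 0 — eliminated
  U3 stuck-at-1: U0=0, U1=0, U2=0, U3=1 [stuck-at-1], U4=0, U5=1 → 1 — matches
Only U3 stuck-at-1 reproduces the observed 1.

U3 stuck-at-1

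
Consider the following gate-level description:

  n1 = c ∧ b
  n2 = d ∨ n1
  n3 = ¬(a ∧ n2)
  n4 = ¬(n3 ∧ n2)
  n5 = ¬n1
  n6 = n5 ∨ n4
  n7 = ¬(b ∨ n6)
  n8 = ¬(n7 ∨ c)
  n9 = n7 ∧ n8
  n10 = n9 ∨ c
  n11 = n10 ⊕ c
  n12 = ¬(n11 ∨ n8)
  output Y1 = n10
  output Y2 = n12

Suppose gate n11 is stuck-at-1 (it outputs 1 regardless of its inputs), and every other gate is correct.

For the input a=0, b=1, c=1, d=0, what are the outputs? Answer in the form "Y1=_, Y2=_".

Y1=1, Y2=0

Propagate with n11 forced: n1=1, n2=1, n3=1, n4=0, n5=0, n6=0, n7=0, n8=0, n9=0, n10=1, n11=1 [stuck-at-1], n12=0.
So the outputs are Y1=1, Y2=0. (Without the fault they would be Y1=1, Y2=1.)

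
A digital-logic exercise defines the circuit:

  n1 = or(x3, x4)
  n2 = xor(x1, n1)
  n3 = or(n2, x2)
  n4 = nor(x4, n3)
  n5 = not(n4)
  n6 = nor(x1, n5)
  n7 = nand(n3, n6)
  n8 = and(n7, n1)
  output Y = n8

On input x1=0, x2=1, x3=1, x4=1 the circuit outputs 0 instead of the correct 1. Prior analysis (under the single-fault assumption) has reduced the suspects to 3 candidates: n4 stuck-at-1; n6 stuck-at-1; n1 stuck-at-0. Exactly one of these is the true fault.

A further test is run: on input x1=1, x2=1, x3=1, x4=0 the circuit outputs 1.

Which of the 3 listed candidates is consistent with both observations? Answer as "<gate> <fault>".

n4 stuck-at-1

Evaluate each candidate on input x1=1, x2=1, x3=1, x4=0:
  n4 stuck-at-1: n1=1, n2=0, n3=1, n4=1 [stuck-at-1], n5=0, n6=0, n7=1, n8=1 → 1 — matches
  n6 stuck-at-1: n1=1, n2=0, n3=1, n4=0, n5=1, n6=1 [stuck-at-1], n7=0, n8=0 → 0 — eliminated
  n1 stuck-at-0: n1=0 [stuck-at-0], n2=1, n3=1, n4=0, n5=1, n6=0, n7=1, n8=0 → 0 — eliminated
Only n4 stuck-at-1 reproduces the observed 1.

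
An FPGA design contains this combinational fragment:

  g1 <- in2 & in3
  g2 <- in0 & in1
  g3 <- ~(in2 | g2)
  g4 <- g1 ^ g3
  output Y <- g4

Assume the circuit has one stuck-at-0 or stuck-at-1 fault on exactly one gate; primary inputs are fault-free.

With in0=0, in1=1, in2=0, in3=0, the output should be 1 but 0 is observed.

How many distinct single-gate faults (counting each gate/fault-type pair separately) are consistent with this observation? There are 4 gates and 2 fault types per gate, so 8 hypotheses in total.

Fault-free: g1=0, g2=0, g3=1, g4=1 → 1. Observed 0.
  g1 stuck-at-0: output 1 ✗
  g1 stuck-at-1: output 0 ✓
  g2 stuck-at-0: output 1 ✗
  g2 stuck-at-1: output 0 ✓
  g3 stuck-at-0: output 0 ✓
  g3 stuck-at-1: output 1 ✗
  g4 stuck-at-0: output 0 ✓
  g4 stuck-at-1: output 1 ✗
Consistent faults: {g1 stuck-at-1, g2 stuck-at-1, g3 stuck-at-0, g4 stuck-at-0} — 4 in all.

4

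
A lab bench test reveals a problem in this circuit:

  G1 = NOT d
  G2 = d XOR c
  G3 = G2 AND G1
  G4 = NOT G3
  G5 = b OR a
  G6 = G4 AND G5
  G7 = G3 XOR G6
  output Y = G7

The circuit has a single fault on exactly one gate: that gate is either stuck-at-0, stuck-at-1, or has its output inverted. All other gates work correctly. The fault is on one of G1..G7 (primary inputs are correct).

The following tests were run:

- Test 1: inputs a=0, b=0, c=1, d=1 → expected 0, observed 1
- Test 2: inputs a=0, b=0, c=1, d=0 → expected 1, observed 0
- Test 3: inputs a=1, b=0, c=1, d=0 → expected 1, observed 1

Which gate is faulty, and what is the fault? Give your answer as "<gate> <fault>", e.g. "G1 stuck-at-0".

G3 inverted output

Fault-free values for test 1 (a=0, b=0, c=1, d=1): G1=0, G2=0, G3=0, G4=1, G5=0, G6=0, G7=0, giving Y=0. Observed 1.
Test 1: faults giving observed 1 are {G3 stuck-at-1, G3 inverted output, G5 stuck-at-1, G5 inverted output, G6 stuck-at-1, G6 inverted output, G7 stuck-at-1, G7 inverted output}.
Test 2 (a=0, b=0, c=1, d=0): fault-free G1=1, G2=1, G3=1, G4=0, G5=0, G6=0, G7=1 → 1; observed 0. Eliminates G3 stuck-at-1, G5 stuck-at-1, G5 inverted output, G7 stuck-at-1.
Test 3 (a=1, b=0, c=1, d=0): fault-free G1=1, G2=1, G3=1, G4=0, G5=1, G6=0, G7=1 → 1; observed 1. Eliminates G6 stuck-at-1, G6 inverted output, G7 inverted output.
Only G3 inverted output is consistent with every test.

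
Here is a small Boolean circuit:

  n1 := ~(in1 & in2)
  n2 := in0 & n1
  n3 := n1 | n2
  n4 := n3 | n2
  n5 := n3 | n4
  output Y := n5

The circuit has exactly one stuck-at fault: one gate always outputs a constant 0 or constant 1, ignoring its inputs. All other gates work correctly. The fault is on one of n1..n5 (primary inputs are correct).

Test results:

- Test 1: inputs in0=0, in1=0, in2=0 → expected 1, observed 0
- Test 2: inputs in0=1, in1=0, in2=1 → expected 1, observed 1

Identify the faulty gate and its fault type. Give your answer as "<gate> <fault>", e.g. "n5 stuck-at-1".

n3 stuck-at-0

Fault-free values for test 1 (in0=0, in1=0, in2=0): n1=1, n2=0, n3=1, n4=1, n5=1, giving Y=1. Observed 0.
Test 1: faults giving observed 0 are {n1 stuck-at-0, n3 stuck-at-0, n5 stuck-at-0}.
Test 2 (in0=1, in1=0, in2=1): fault-free n1=1, n2=1, n3=1, n4=1, n5=1 → 1; observed 1. Eliminates n1 stuck-at-0, n5 stuck-at-0.
Only n3 stuck-at-0 is consistent with every test.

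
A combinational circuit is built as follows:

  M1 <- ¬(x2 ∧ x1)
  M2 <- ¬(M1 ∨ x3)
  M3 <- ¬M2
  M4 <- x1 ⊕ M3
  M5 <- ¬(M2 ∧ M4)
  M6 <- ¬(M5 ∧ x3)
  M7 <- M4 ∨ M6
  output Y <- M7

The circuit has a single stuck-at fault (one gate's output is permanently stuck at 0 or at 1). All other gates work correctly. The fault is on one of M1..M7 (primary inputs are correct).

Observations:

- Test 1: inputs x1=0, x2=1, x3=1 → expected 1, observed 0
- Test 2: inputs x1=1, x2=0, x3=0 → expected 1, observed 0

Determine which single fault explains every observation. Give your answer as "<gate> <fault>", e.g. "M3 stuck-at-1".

M7 stuck-at-0

Fault-free values for test 1 (x1=0, x2=1, x3=1): M1=1, M2=0, M3=1, M4=1, M5=1, M6=0, M7=1, giving Y=1. Observed 0.
Test 1: faults giving observed 0 are {M2 stuck-at-1, M3 stuck-at-0, M4 stuck-at-0, M7 stuck-at-0}.
Test 2 (x1=1, x2=0, x3=0): fault-free M1=1, M2=0, M3=1, M4=0, M5=1, M6=1, M7=1 → 1; observed 0. Eliminates M2 stuck-at-1, M3 stuck-at-0, M4 stuck-at-0.
Only M7 stuck-at-0 is consistent with every test.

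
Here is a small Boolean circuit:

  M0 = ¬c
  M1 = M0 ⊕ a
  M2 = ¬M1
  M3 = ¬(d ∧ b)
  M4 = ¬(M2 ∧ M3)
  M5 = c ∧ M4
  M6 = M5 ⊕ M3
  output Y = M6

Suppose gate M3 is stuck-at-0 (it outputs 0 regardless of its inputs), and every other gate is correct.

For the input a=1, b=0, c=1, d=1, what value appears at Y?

Propagate with M3 forced: M0=0, M1=1, M2=0, M3=0 [stuck-at-0], M4=1, M5=1, M6=1.
So Y = 1. (Without the fault it would be 0.)

1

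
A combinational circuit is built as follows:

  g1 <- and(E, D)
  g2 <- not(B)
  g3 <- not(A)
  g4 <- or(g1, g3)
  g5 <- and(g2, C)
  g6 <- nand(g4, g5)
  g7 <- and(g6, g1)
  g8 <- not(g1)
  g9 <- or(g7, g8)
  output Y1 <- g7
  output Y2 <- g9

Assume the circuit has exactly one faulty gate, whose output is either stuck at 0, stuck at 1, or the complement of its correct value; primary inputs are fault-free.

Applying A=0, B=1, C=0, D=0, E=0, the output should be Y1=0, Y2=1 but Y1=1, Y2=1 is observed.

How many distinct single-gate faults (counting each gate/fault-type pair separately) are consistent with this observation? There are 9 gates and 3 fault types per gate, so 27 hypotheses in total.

4

Fault-free: g1=0, g2=0, g3=1, g4=1, g5=0, g6=1, g7=0, g8=1, g9=1 → Y1=0, Y2=1. Observed Y1=1, Y2=1.
  g1: stuck-at-1, inverted output ✓; others ✗
  g2: none of the 3 fault types match ✗
  g3: none of the 3 fault types match ✗
  g4: none of the 3 fault types match ✗
  g5: none of the 3 fault types match ✗
  g6: none of the 3 fault types match ✗
  g7: stuck-at-1, inverted output ✓; others ✗
  g8: none of the 3 fault types match ✗
  g9: none of the 3 fault types match ✗
Consistent faults: {g1 stuck-at-1, g1 inverted output, g7 stuck-at-1, g7 inverted output} — 4 in all.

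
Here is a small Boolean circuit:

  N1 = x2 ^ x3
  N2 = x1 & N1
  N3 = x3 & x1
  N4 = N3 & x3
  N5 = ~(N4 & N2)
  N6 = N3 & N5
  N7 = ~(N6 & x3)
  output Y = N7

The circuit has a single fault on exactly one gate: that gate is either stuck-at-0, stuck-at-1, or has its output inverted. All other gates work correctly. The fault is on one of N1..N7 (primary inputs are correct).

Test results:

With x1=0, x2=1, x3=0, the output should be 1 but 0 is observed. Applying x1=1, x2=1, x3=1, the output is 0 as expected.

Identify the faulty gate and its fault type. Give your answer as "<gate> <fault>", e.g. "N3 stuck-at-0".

Fault-free values for test 1 (x1=0, x2=1, x3=0): N1=1, N2=0, N3=0, N4=0, N5=1, N6=0, N7=1, giving Y=1. Observed 0.
Test 1: faults giving observed 0 are {N7 stuck-at-0, N7 inverted output}.
Test 2 (x1=1, x2=1, x3=1): fault-free N1=0, N2=0, N3=1, N4=1, N5=1, N6=1, N7=0 → 0; observed 0. Eliminates N7 inverted output.
Only N7 stuck-at-0 is consistent with every test.

N7 stuck-at-0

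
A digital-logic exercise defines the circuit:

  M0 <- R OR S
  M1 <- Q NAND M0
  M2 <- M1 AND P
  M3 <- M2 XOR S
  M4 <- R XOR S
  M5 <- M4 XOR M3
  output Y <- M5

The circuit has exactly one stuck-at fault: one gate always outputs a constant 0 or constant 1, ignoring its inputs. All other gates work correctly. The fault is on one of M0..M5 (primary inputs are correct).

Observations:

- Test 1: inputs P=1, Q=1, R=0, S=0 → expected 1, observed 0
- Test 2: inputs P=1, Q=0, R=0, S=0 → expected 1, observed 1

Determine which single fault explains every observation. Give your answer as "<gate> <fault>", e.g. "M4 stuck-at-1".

M0 stuck-at-1

Fault-free values for test 1 (P=1, Q=1, R=0, S=0): M0=0, M1=1, M2=1, M3=1, M4=0, M5=1, giving Y=1. Observed 0.
Test 1: faults giving observed 0 are {M0 stuck-at-1, M1 stuck-at-0, M2 stuck-at-0, M3 stuck-at-0, M4 stuck-at-1, M5 stuck-at-0}.
Test 2 (P=1, Q=0, R=0, S=0): fault-free M0=0, M1=1, M2=1, M3=1, M4=0, M5=1 → 1; observed 1. Eliminates M1 stuck-at-0, M2 stuck-at-0, M3 stuck-at-0, M4 stuck-at-1, M5 stuck-at-0.
Only M0 stuck-at-1 is consistent with every test.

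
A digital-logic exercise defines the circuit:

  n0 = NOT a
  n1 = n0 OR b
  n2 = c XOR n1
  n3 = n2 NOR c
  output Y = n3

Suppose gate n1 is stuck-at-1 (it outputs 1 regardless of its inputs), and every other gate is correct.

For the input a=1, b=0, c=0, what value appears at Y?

0

Propagate with n1 forced: n0=0, n1=1 [stuck-at-1], n2=1, n3=0.
So Y = 0. (Without the fault it would be 1.)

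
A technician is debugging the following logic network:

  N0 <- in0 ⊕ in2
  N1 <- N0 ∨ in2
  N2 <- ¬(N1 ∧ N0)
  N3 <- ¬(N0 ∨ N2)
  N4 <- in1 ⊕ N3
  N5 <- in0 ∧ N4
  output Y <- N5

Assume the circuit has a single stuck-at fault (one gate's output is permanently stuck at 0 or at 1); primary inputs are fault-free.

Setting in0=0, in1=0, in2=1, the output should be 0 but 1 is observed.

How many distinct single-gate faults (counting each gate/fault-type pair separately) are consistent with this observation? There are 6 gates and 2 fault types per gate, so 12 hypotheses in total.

1

Fault-free: N0=1, N1=1, N2=0, N3=0, N4=0, N5=0 → 0. Observed 1.
  N0 stuck-at-0: output 0 ✗
  N0 stuck-at-1: output 0 ✗
  N1 stuck-at-0: output 0 ✗
  N1 stuck-at-1: output 0 ✗
  N2 stuck-at-0: output 0 ✗
  N2 stuck-at-1: output 0 ✗
  N3 stuck-at-0: output 0 ✗
  N3 stuck-at-1: output 0 ✗
  N4 stuck-at-0: output 0 ✗
  N4 stuck-at-1: output 0 ✗
  N5 stuck-at-0: output 0 ✗
  N5 stuck-at-1: output 1 ✓
Consistent faults: {N5 stuck-at-1} — 1 in all.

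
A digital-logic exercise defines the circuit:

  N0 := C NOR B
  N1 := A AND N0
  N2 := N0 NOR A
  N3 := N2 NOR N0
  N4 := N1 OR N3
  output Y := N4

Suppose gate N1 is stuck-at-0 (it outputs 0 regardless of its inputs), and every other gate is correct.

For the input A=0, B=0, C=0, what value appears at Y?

Propagate with N1 forced: N0=1, N1=0 [stuck-at-0], N2=0, N3=0, N4=0.
So Y = 0. (Same as the fault-free value — the fault is masked on this input.)

0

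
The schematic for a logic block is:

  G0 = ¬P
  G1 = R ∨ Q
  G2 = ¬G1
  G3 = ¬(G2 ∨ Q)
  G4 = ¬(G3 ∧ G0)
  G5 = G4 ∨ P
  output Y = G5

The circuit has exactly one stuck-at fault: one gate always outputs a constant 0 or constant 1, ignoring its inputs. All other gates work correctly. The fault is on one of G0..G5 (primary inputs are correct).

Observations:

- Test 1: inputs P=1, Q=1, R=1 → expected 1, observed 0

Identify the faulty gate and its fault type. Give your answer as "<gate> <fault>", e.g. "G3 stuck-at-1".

G5 stuck-at-0

Fault-free values for test 1 (P=1, Q=1, R=1): G0=0, G1=1, G2=0, G3=0, G4=1, G5=1, giving Y=1. Observed 0.
Test 1: faults giving observed 0 are {G5 stuck-at-0}.
Only G5 stuck-at-0 is consistent with every test.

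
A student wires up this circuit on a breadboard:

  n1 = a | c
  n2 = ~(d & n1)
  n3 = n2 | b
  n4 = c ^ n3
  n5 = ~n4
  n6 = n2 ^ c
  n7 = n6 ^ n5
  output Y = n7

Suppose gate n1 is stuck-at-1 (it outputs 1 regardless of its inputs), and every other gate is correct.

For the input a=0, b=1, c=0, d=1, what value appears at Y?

0

Propagate with n1 forced: n1=1 [stuck-at-1], n2=0, n3=1, n4=1, n5=0, n6=0, n7=0.
So Y = 0. (Without the fault it would be 1.)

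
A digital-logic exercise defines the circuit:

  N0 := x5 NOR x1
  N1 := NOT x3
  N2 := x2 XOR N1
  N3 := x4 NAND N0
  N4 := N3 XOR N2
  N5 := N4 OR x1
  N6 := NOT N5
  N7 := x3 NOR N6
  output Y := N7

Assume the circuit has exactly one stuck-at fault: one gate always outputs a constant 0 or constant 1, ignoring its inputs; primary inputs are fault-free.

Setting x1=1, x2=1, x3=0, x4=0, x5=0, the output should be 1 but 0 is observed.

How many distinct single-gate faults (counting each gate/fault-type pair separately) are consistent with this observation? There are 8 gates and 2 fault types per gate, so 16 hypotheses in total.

Fault-free: N0=0, N1=1, N2=0, N3=1, N4=1, N5=1, N6=0, N7=1 → 1. Observed 0.
  N0: none of the 2 fault types match ✗
  N1: none of the 2 fault types match ✗
  N2: none of the 2 fault types match ✗
  N3: none of the 2 fault types match ✗
  N4: none of the 2 fault types match ✗
  N5: stuck-at-0 ✓; others ✗
  N6: stuck-at-1 ✓; others ✗
  N7: stuck-at-0 ✓; others ✗
Consistent faults: {N5 stuck-at-0, N6 stuck-at-1, N7 stuck-at-0} — 3 in all.

3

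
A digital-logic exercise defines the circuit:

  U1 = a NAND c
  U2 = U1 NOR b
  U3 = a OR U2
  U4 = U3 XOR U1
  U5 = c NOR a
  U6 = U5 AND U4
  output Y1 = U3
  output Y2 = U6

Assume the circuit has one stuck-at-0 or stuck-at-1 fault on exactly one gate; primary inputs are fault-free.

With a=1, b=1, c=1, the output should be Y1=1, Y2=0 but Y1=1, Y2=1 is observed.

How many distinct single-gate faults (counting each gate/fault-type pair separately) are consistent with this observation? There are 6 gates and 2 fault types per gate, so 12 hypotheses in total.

Fault-free: U1=0, U2=0, U3=1, U4=1, U5=0, U6=0 → Y1=1, Y2=0. Observed Y1=1, Y2=1.
  U1 stuck-at-0: output Y1=1, Y2=0 ✗
  U1 stuck-at-1: output Y1=1, Y2=0 ✗
  U2 stuck-at-0: output Y1=1, Y2=0 ✗
  U2 stuck-at-1: output Y1=1, Y2=0 ✗
  U3 stuck-at-0: output Y1=0, Y2=0 ✗
  U3 stuck-at-1: output Y1=1, Y2=0 ✗
  U4 stuck-at-0: output Y1=1, Y2=0 ✗
  U4 stuck-at-1: output Y1=1, Y2=0 ✗
  U5 stuck-at-0: output Y1=1, Y2=0 ✗
  U5 stuck-at-1: output Y1=1, Y2=1 ✓
  U6 stuck-at-0: output Y1=1, Y2=0 ✗
  U6 stuck-at-1: output Y1=1, Y2=1 ✓
Consistent faults: {U5 stuck-at-1, U6 stuck-at-1} — 2 in all.

2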